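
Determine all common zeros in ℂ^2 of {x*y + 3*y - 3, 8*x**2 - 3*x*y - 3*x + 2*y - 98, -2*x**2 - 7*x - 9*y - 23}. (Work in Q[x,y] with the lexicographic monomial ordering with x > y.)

Compute a lex Gröbner basis by Buchberger's algorithm.
f_1 = x*y + 3*y - 3, LT = x*y.
f_2 = 8*x**2 - 3*x*y - 3*x + 2*y - 98, LT = x**2.
f_3 = -2*x**2 - 7*x - 9*y - 23, LT = x**2.

S(f_1,f_2): lcm = x**2*y. S = 3/8*x*y**2 + 27/8*x*y - 3*x - 1/4*y**2 + 49/4*y.
  leading term x*y**2: subtract (3/8*y)·f_1 from 3/8*x*y**2 + 27/8*x*y - 3*x - 1/4*y**2 + 49/4*y → 27/8*x*y - 3*x - 11/8*y**2 + 107/8*y
  leading term x*y: subtract (27/8)·f_1 from 27/8*x*y - 3*x - 11/8*y**2 + 107/8*y → -3*x - 11/8*y**2 + 13/4*y + 81/8
  leading term x: no divisor's leading term divides it; move -3*x to the remainder.
  leading term y**2: no divisor's leading term divides it; move -11/8*y**2 to the remainder.
  leading term y: no divisor's leading term divides it; move 13/4*y to the remainder.
  leading term 1: no divisor's leading term divides it; move 81/8 to the remainder.
  remainder -3*x - 11/8*y**2 + 13/4*y + 81/8 ≠ 0; add h_4 = -3*x - 11/8*y**2 + 13/4*y + 81/8 to the basis.

S(f_1,f_3): lcm = x**2*y. S = -1/2*x*y - 3*x - 9/2*y**2 - 23/2*y.
  leading term x*y: subtract (-1/2)·f_1 from -1/2*x*y - 3*x - 9/2*y**2 - 23/2*y → -3*x - 9/2*y**2 - 10*y - 3/2
  leading term x: subtract (1)·h_4 from -3*x - 9/2*y**2 - 10*y - 3/2 → -25/8*y**2 - 53/4*y - 93/8
  leading term y**2: no divisor's leading term divides it; move -25/8*y**2 to the remainder.
  leading term y: no divisor's leading term divides it; move -53/4*y to the remainder.
  leading term 1: no divisor's leading term divides it; move -93/8 to the remainder.
  remainder -25/8*y**2 - 53/4*y - 93/8 ≠ 0; add h_5 = -25/8*y**2 - 53/4*y - 93/8 to the basis.

S(f_2,f_3): lcm = x**2. S = -3/8*x*y - 31/8*x - 17/4*y - 95/4.
  leading term x*y: subtract (-3/8)·f_1 from -3/8*x*y - 31/8*x - 17/4*y - 95/4 → -31/8*x - 25/8*y - 199/8
  leading term x: subtract (31/24)·h_4 from -31/8*x - 25/8*y - 199/8 → 341/192*y**2 - 703/96*y - 2429/64
  leading term y**2: subtract (-341/600)·h_5 from 341/192*y**2 - 703/96*y - 2429/64 → -1114/75*y - 1114/25
  leading term y: no divisor's leading term divides it; move -1114/75*y to the remainder.
  leading term 1: no divisor's leading term divides it; move -1114/25 to the remainder.
  remainder -1114/75*y - 1114/25 ≠ 0; add h_6 = -1114/75*y - 1114/25 to the basis.

The other S-polynomials (S(f_1,h_4), S(f_2,h_4), S(f_3,h_4), S(f_1,h_5), S(f_2,h_5), S(f_3,h_5), S(h_4,h_5), S(f_1,h_6), S(f_2,h_6), S(f_3,h_6), S(h_4,h_6), S(h_5,h_6)) all reduce to 0 modulo the current basis, so we have a Gröbner basis.
Inter-reduce: drop elements whose leading term is divisible by another's, tail-reduce, and make monic.
Reduced Gröbner basis: {x + 4, y + 3}.

From the last basis element, y + 3 = 0, so y takes values in {-3}. Each choice, substituted upward through the basis, yields the corresponding point(s) of the solution set.
  y = -3: the earlier basis element becomes x + 4 = 0, giving x = -4 — point (-4, -3).
Each listed point satisfies every original equation (direct substitution).

{(-4, -3)}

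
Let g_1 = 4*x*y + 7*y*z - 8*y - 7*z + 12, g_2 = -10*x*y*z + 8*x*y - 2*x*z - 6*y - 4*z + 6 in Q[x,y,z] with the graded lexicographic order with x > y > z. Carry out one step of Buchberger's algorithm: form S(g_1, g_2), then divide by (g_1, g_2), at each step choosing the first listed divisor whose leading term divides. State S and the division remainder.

S(g_1, g_2) = 7/4*y*z**2 + 4/5*x*y - 1/5*x*z - 2*y*z - 7/4*z**2 - 3/5*y + 13/5*z + 3/5; remainder on division = 7/4*y*z**2 - 1/5*x*z - 17/5*y*z - 7/4*z**2 + y + 4*z - 9/5.

lcm(LM(g_1), LM(g_2)) = x*y*z.
S = (lcm/LT(g_1))·g_1 − (lcm/LT(g_2))·g_2 = 7/4*y*z**2 + 4/5*x*y - 1/5*x*z - 2*y*z - 7/4*z**2 - 3/5*y + 13/5*z + 3/5.
Reduce S modulo (g_1, g_2) in that order:
  leading term y*z**2: no divisor's leading term divides it; move 7/4*y*z**2 to the remainder.
  leading term x*y: subtract (1/5)·g_1 from 4/5*x*y - 1/5*x*z - 2*y*z - 7/4*z**2 - 3/5*y + 13/5*z + 3/5 → -1/5*x*z - 17/5*y*z - 7/4*z**2 + y + 4*z - 9/5
  leading term x*z: no divisor's leading term divides it; move -1/5*x*z to the remainder.
  leading term y*z: no divisor's leading term divides it; move -17/5*y*z to the remainder.
  leading term z**2: no divisor's leading term divides it; move -7/4*z**2 to the remainder.
  leading term y: no divisor's leading term divides it; move y to the remainder.
  leading term z: no divisor's leading term divides it; move 4*z to the remainder.
  leading term 1: no divisor's leading term divides it; move -9/5 to the remainder.
The remainder 7/4*y*z**2 - 1/5*x*z - 17/5*y*z - 7/4*z**2 + y + 4*z - 9/5 is nonzero, so it would be added as the next basis element.
This is the inner loop of Buchberger's algorithm — each nonzero remainder becomes a new basis element.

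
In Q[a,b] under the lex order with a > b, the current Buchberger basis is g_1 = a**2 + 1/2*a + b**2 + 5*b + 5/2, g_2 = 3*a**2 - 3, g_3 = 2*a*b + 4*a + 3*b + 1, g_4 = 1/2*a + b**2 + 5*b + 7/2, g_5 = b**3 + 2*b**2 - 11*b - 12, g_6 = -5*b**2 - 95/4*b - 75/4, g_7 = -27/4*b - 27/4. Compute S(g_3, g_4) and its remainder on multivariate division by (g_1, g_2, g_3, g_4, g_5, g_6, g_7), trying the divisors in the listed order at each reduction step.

S(g_3, g_4) = 2*a - 2*b**3 - 10*b**2 - 11/2*b + 1/2; remainder on division = 0.

lcm(LM(g_3), LM(g_4)) = a*b.
S = (lcm/LT(g_3))·g_3 − (lcm/LT(g_4))·g_4 = 2*a - 2*b**3 - 10*b**2 - 11/2*b + 1/2.
Reduce S modulo (g_1, g_2, g_3, g_4, g_5, g_6, g_7) in that order:
  leading term a: subtract (4)·g_4 from 2*a - 2*b**3 - 10*b**2 - 11/2*b + 1/2 → -2*b**3 - 14*b**2 - 51/2*b - 27/2
  leading term b**3: subtract (-2)·g_5 from -2*b**3 - 14*b**2 - 51/2*b - 27/2 → -10*b**2 - 95/2*b - 75/2
  leading term b**2: subtract (2)·g_6 from -10*b**2 - 95/2*b - 75/2 → 0
The remainder is 0, so this S-polynomial contributes no new basis element.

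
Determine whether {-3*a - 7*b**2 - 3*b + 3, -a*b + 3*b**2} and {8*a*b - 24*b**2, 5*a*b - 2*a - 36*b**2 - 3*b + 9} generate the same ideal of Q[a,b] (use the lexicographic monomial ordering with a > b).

No, the ideals differ.

Since reduced Gröbner bases are canonical representatives of ideals under a given ordering, it suffices to compute and compare them.
Buchberger on the first generating set:
f_1 = -3*a - 7*b**2 - 3*b + 3, LT = a.
f_2 = -a*b + 3*b**2, LT = a*b.

S(f_1,f_2): lcm = a*b. S = 7/3*b**3 + 4*b**2 - b.
  reduce S modulo (f_1, f_2):
  remainder 7/3*b**3 + 4*b**2 - b ≠ 0; add g_3 = 7/3*b**3 + 4*b**2 - b to the basis.

The other S-polynomials (S(f_1,g_3), S(f_2,g_3)) all reduce to 0 modulo the current basis, so we have a Gröbner basis.
Inter-reduce: drop elements whose leading term is divisible by another's, tail-reduce, and make monic.
Reduced Gröbner basis: {a + 7/3*b**2 + b - 1, b**3 + 12/7*b**2 - 3/7*b}.

Buchberger on the second generating set:
h_1 = 8*a*b - 24*b**2, LT = a*b.
h_2 = 5*a*b - 2*a - 36*b**2 - 3*b + 9, LT = a*b.

S(h_1,h_2): lcm = a*b. S = 2/5*a + 21/5*b**2 + 3/5*b - 9/5.
  reduce S modulo (h_1, h_2):
  remainder 2/5*a + 21/5*b**2 + 3/5*b - 9/5 ≠ 0; add k_3 = 2/5*a + 21/5*b**2 + 3/5*b - 9/5 to the basis.

S(h_1,k_3): lcm = a*b. S = -21/2*b**3 - 9/2*b**2 + 9/2*b.
  reduce S modulo (h_1, h_2, k_3):
  remainder -21/2*b**3 - 9/2*b**2 + 9/2*b ≠ 0; add k_4 = -21/2*b**3 - 9/2*b**2 + 9/2*b to the basis.

The other S-polynomials (S(h_2,k_3), S(h_1,k_4), S(h_2,k_4), S(k_3,k_4)) all reduce to 0 modulo the current basis, so we have a Gröbner basis.
Inter-reduce: drop elements whose leading term is divisible by another's, tail-reduce, and make monic.
Reduced Gröbner basis: {a + 21/2*b**2 + 3/2*b - 9/2, b**3 + 3/7*b**2 - 3/7*b}.

The bases are distinct; the ideals are different.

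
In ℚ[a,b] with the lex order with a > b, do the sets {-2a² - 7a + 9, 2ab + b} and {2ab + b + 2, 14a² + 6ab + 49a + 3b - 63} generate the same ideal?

No, the ideals differ.

Equality of ideals is decidable: compute both reduced Gröbner bases (unique for the ordering) and check whether they agree.
Buchberger on the first generating set:
f_1 = -2a² - 7a + 9, LT = a².
f_2 = 2ab + b, LT = ab.

S(f_1,f_2): lcm = a²b. S = 3ab - 9/2b.
  leading term ab: subtract (3/2)·f_2 from 3ab - 9/2b → -6b
  leading term b: no divisor's leading term divides it; move -6b to the remainder.
  remainder -6b ≠ 0; add g_3 = -6b to the basis.

The other S-polynomials (S(f_1,g_3), S(f_2,g_3)) all reduce to 0 modulo the current basis, so we have a Gröbner basis.
Inter-reduce: drop elements whose leading term is divisible by another's, tail-reduce, and make monic.
Reduced Gröbner basis: {a² + 7/2a - 9/2, b}.

Buchberger on the second generating set:
h_1 = 2ab + b + 2, LT = ab.
h_2 = 14a² + 6ab + 49a + 3b - 63, LT = a².

S(h_1,h_2): lcm = a²b. S = -3/7ab² - 3ab + a - 3/14b² + 9/2b.
  leading term ab²: subtract (-3/14b)·h_1 from -3/7ab² - 3ab + a - 3/14b² + 9/2b → -3ab + a + 69/14b
  leading term ab: subtract (-3/2)·h_1 from -3ab + a + 69/14b → a + 45/7b + 3
  leading term a: no divisor's leading term divides it; move a to the remainder.
  leading term b: no divisor's leading term divides it; move 45/7b to the remainder.
  leading term 1: no divisor's leading term divides it; move 3 to the remainder.
  remainder a + 45/7b + 3 ≠ 0; add k_3 = a + 45/7b + 3 to the basis.

S(h_1,k_3): lcm = ab. S = -45/7b² - 5/2b + 1.
  leading term b²: no divisor's leading term divides it; move -45/7b² to the remainder.
  leading term b: no divisor's leading term divides it; move -5/2b to the remainder.
  leading term 1: no divisor's leading term divides it; move 1 to the remainder.
  remainder -45/7b² - 5/2b + 1 ≠ 0; add k_4 = -45/7b² - 5/2b + 1 to the basis.

The other S-polynomials (S(h_2,k_3), S(h_1,k_4), S(h_2,k_4), S(k_3,k_4)) all reduce to 0 modulo the current basis, so we have a Gröbner basis.
Inter-reduce: drop elements whose leading term is divisible by another's, tail-reduce, and make monic.
Reduced Gröbner basis: {a + 45/7b + 3, b² + 7/18b - 7/45}.

Since the reduced bases disagree, the two ideals are not the same.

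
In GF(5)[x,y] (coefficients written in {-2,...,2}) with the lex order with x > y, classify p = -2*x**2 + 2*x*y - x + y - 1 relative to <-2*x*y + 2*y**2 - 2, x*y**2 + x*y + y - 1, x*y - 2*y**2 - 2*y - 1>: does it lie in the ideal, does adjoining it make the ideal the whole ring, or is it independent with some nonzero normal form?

-2*x**2 + 2*x*y - x + y - 1 is independent of I; its normal form modulo I is y - 1.

First compute the reduced Gröbner basis of I by Buchberger's algorithm.
f_1 = -2*x*y + 2*y**2 - 2, LT = x*y.
f_2 = x*y**2 + x*y + y - 1, LT = x*y**2.
f_3 = x*y - 2*y**2 - 2*y - 1, LT = x*y.

S(f_1,f_2): lcm = x*y**2. S = -x*y - y**3 + 1.
  leading term x*y: subtract (-2)·f_1 from -x*y - y**3 + 1 → -y**3 - y**2 + 2
  leading term y**3: no divisor's leading term divides it; move -y**3 to the remainder.
  leading term y**2: no divisor's leading term divides it; move -y**2 to the remainder.
  leading term 1: no divisor's leading term divides it; move 2 to the remainder.
  remainder -y**3 - y**2 + 2 ≠ 0; add h_4 = -y**3 - y**2 + 2 to the basis.

S(f_1,f_3): lcm = x*y. S = y**2 + 2*y + 2.
  leading term y**2: no divisor's leading term divides it; move y**2 to the remainder.
  leading term y: no divisor's leading term divides it; move 2*y to the remainder.
  leading term 1: no divisor's leading term divides it; move 2 to the remainder.
  remainder y**2 + 2*y + 2 ≠ 0; add h_5 = y**2 + 2*y + 2 to the basis.

S(f_1,h_4): lcm = x*y**3. S = -x*y**2 + 2*x - y**4 + y**2.
  leading term x*y**2: subtract (-2*y)·f_1 from -x*y**2 + 2*x - y**4 + y**2 → 2*x - y**4 - y**3 + y**2 + y
  leading term x: no divisor's leading term divides it; move 2*x to the remainder.
  leading term y**4: subtract (y)·h_4 from -y**4 - y**3 + y**2 + y → y**2 - y
  leading term y**2: subtract (1)·h_5 from y**2 - y → 2*y - 2
  leading term y: no divisor's leading term divides it; move 2*y to the remainder.
  leading term 1: no divisor's leading term divides it; move -2 to the remainder.
  remainder 2*x + 2*y - 2 ≠ 0; add h_6 = 2*x + 2*y - 2 to the basis.

The other S-polynomials (S(f_2,f_3), S(f_2,h_4), S(f_3,h_4), S(f_1,h_5), S(f_2,h_5), S(f_3,h_5), S(h_4,h_5), S(f_1,h_6), S(f_2,h_6), S(f_3,h_6), S(h_4,h_6), S(h_5,h_6)) all reduce to 0 modulo the current basis, so we have a Gröbner basis.
Inter-reduce: drop elements whose leading term is divisible by another's, tail-reduce, and make monic.
Reduced Gröbner basis: {x + y - 1, y**2 + 2*y + 2}.
Label its elements g_1 = x + y - 1, g_2 = y**2 + 2*y + 2.

Reduce p = -2*x**2 + 2*x*y - x + y - 1 modulo G:
  leading term x**2: subtract (-2*x)·g_1 from -2*x**2 + 2*x*y - x + y - 1 → -x*y + 2*x + y - 1
  leading term x*y: subtract (-y)·g_1 from -x*y + 2*x + y - 1 → 2*x + y**2 - 1
  leading term x: subtract (2)·g_1 from 2*x + y**2 - 1 → y**2 - 2*y + 1
  leading term y**2: subtract (1)·g_2 from y**2 - 2*y + 1 → y - 1
  leading term y: no divisor's leading term divides it; move y to the remainder.
  leading term 1: no divisor's leading term divides it; move -1 to the remainder.
  normal form = y - 1.
The normal form is nonzero, so p ∉ I. Since p minus its normal form lies in I, I + (p) = I + (r) where r = y - 1; decide whether this ideal is the whole ring.
Run Buchberger on G together with r (pairs among the g_i already reduce to 0 since G is a Gröbner basis):
g_1 = x + y - 1, LT = x.
g_2 = y**2 + 2*y + 2, LT = y**2.
r = y - 1, LT = y.

The S-polynomials (S(g_1,g_2), S(g_1,r), S(g_2,r)) all reduce to 0 modulo the current basis, so we have a Gröbner basis.
Inter-reduce: drop elements whose leading term is divisible by another's, tail-reduce, and make monic.
Reduced Gröbner basis: {x, y - 1}.
The reduced Gröbner basis of I + (p) is {x, y - 1} ≠ {1}, a proper ideal, so the enlarged system stays consistent: p is independent of I, with normal form y - 1.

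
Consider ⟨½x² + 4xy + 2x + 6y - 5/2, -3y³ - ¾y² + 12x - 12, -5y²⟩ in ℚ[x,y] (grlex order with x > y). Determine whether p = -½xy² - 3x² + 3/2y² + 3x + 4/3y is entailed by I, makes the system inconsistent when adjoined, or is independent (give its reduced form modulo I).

-½xy² - 3x² + 3/2y² + 3x + 4/3y lies in I (it reduces to 0).

First compute the reduced Gröbner basis of I by Buchberger's algorithm.
f_1 = ½x² + 4xy + 2x + 6y - 5/2, LT = x².
f_2 = -3y³ - ¾y² + 12x - 12, LT = y³.
f_3 = -5y², LT = y².

S(f_2,f_3): lcm = y³. S = ¼y² - 4x + 4.
  reduce S modulo (f_1, f_2, f_3):
  remainder -4x + 4 ≠ 0; add h_4 = -4x + 4 to the basis.

S(f_1,h_4): lcm = x². S = 8xy + 5x + 12y - 5.
  reduce S modulo (f_1, f_2, f_3, h_4):
  remainder 20y ≠ 0; add h_5 = 20y to the basis.

The other S-polynomials (S(f_1,f_2), S(f_1,f_3), S(f_2,h_4), S(f_3,h_4), S(f_1,h_5), S(f_2,h_5), S(f_3,h_5), S(h_4,h_5)) all reduce to 0 modulo the current basis, so we have a Gröbner basis.
Inter-reduce: drop elements whose leading term is divisible by another's, tail-reduce, and make monic.
Reduced Gröbner basis: {x - 1, y}.
Label its elements g_1 = x - 1, g_2 = y.

Reduce p = -½xy² - 3x² + 3/2y² + 3x + 4/3y modulo G:
  leading term xy²: subtract (-½y²)·g_1 from -½xy² - 3x² + 3/2y² + 3x + 4/3y → -3x² + y² + 3x + 4/3y
  leading term x²: subtract (-3x)·g_1 from -3x² + y² + 3x + 4/3y → y² + 4/3y
  leading term y²: subtract (y)·g_2 from y² + 4/3y → 4/3y
  leading term y: subtract (4/3)·g_2 from 4/3y → 0
  normal form = 0.
Since the normal form is 0, p ∈ I.

The remainder on division by a Gröbner basis is unique — it is the normal form.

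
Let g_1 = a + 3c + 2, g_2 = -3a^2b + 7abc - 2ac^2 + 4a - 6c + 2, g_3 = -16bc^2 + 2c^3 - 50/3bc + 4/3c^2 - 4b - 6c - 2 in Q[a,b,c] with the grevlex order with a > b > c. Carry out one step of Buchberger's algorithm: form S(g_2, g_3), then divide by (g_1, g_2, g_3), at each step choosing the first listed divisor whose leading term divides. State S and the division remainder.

lcm(LM(g_2), LM(g_3)) = a^2bc^2.
S = (lcm/LT(g_2))·g_2 − (lcm/LT(g_3))·g_3 = 1/8a^2c^3 - 7/3abc^3 + 2/3ac^4 - 25/24a^2bc + 1/12a^2c^2 - 1/4a^2b - 3/8a^2c - 4/3ac^2 + 2c^3 - 1/8a^2 - 2/3c^2.
Reduce S modulo (g_1, g_2, g_3) in that order:
  leading term a^2c^3: subtract (1/8ac^3)·g_1 from 1/8a^2c^3 - 7/3abc^3 + 2/3ac^4 - 25/24a^2bc + 1/12a^2c^2 - 1/4a^2b - 3/8a^2c - 4/3ac^2 + 2c^3 - 1/8a^2 - 2/3c^2 → -7/3abc^3 + 7/24ac^4 - 25/24a^2bc + 1/12a^2c^2 - 1/4ac^3 - 1/4a^2b - 3/8a^2c - 4/3ac^2 + 2c^3 - 1/8a^2 - 2/3c^2
  leading term abc^3: subtract (-7/3bc^3)·g_1 from -7/3abc^3 + 7/24ac^4 - 25/24a^2bc + 1/12a^2c^2 - 1/4ac^3 - 1/4a^2b - 3/8a^2c - 4/3ac^2 + 2c^3 - 1/8a^2 - 2/3c^2 → 7/24ac^4 + 7bc^4 - 25/24a^2bc + 1/12a^2c^2 - 1/4ac^3 + 14/3bc^3 - 1/4a^2b - 3/8a^2c - 4/3ac^2 + 2c^3 - 1/8a^2 - 2/3c^2
  leading term ac^4: subtract (7/24c^4)·g_1 from 7/24ac^4 + 7bc^4 - 25/24a^2bc + 1/12a^2c^2 - 1/4ac^3 + 14/3bc^3 - 1/4a^2b - 3/8a^2c - 4/3ac^2 + 2c^3 - 1/8a^2 - 2/3c^2 → 7bc^4 - 7/8c^5 - 25/24a^2bc + 1/12a^2c^2 - 1/4ac^3 + 14/3bc^3 - 7/12c^4 - 1/4a^2b - 3/8a^2c - 4/3ac^2 + 2c^3 - 1/8a^2 - 2/3c^2
  leading term bc^4: subtract (-7/16c^2)·g_3 from 7bc^4 - 7/8c^5 - 25/24a^2bc + 1/12a^2c^2 - 1/4ac^3 + 14/3bc^3 - 7/12c^4 - 1/4a^2b - 3/8a^2c - 4/3ac^2 + 2c^3 - 1/8a^2 - 2/3c^2 → -25/24a^2bc + 1/12a^2c^2 - 1/4ac^3 - 21/8bc^3 - 1/4a^2b - 3/8a^2c - 4/3ac^2 - 7/4bc^2 - 5/8c^3 - 1/8a^2 - 37/24c^2
  leading term a^2bc: subtract (-25/24abc)·g_1 from -25/24a^2bc + 1/12a^2c^2 - 1/4ac^3 - 21/8bc^3 - 1/4a^2b - 3/8a^2c - 4/3ac^2 - 7/4bc^2 - 5/8c^3 - 1/8a^2 - 37/24c^2 → 1/12a^2c^2 + 25/8abc^2 - 1/4ac^3 - 21/8bc^3 - 1/4a^2b - 3/8a^2c + 25/12abc - 4/3ac^2 - 7/4bc^2 - 5/8c^3 - 1/8a^2 - 37/24c^2
  leading term a^2c^2: subtract (1/12ac^2)·g_1 from 1/12a^2c^2 + 25/8abc^2 - 1/4ac^3 - 21/8bc^3 - 1/4a^2b - 3/8a^2c + 25/12abc - 4/3ac^2 - 7/4bc^2 - 5/8c^3 - 1/8a^2 - 37/24c^2 → 25/8abc^2 - 1/2ac^3 - 21/8bc^3 - 1/4a^2b - 3/8a^2c + 25/12abc - 3/2ac^2 - 7/4bc^2 - 5/8c^3 - 1/8a^2 - 37/24c^2
  leading term abc^2: subtract (25/8bc^2)·g_1 from 25/8abc^2 - 1/2ac^3 - 21/8bc^3 - 1/4a^2b - 3/8a^2c + 25/12abc - 3/2ac^2 - 7/4bc^2 - 5/8c^3 - 1/8a^2 - 37/24c^2 → -1/2ac^3 - 12bc^3 - 1/4a^2b - 3/8a^2c + 25/12abc - 3/2ac^2 - 8bc^2 - 5/8c^3 - 1/8a^2 - 37/24c^2
  leading term ac^3: subtract (-1/2c^3)·g_1 from -1/2ac^3 - 12bc^3 - 1/4a^2b - 3/8a^2c + 25/12abc - 3/2ac^2 - 8bc^2 - 5/8c^3 - 1/8a^2 - 37/24c^2 → -12bc^3 + 3/2c^4 - 1/4a^2b - 3/8a^2c + 25/12abc - 3/2ac^2 - 8bc^2 + 3/8c^3 - 1/8a^2 - 37/24c^2
  leading term bc^3: subtract (3/4c)·g_3 from -12bc^3 + 3/2c^4 - 1/4a^2b - 3/8a^2c + 25/12abc - 3/2ac^2 - 8bc^2 + 3/8c^3 - 1/8a^2 - 37/24c^2 → -1/4a^2b - 3/8a^2c + 25/12abc - 3/2ac^2 + 9/2bc^2 - 5/8c^3 - 1/8a^2 + 3bc + 71/24c^2 + 3/2c
  leading term a^2b: subtract (-1/4ab)·g_1 from -1/4a^2b - 3/8a^2c + 25/12abc - 3/2ac^2 + 9/2bc^2 - 5/8c^3 - 1/8a^2 + 3bc + 71/24c^2 + 3/2c → -3/8a^2c + 17/6abc - 3/2ac^2 + 9/2bc^2 - 5/8c^3 - 1/8a^2 + 1/2ab + 3bc + 71/24c^2 + 3/2c
  leading term a^2c: subtract (-3/8ac)·g_1 from -3/8a^2c + 17/6abc - 3/2ac^2 + 9/2bc^2 - 5/8c^3 - 1/8a^2 + 1/2ab + 3bc + 71/24c^2 + 3/2c → 17/6abc - 3/8ac^2 + 9/2bc^2 - 5/8c^3 - 1/8a^2 + 1/2ab + 3/4ac + 3bc + 71/24c^2 + 3/2c
  leading term abc: subtract (17/6bc)·g_1 from 17/6abc - 3/8ac^2 + 9/2bc^2 - 5/8c^3 - 1/8a^2 + 1/2ab + 3/4ac + 3bc + 71/24c^2 + 3/2c → -3/8ac^2 - 4bc^2 - 5/8c^3 - 1/8a^2 + 1/2ab + 3/4ac - 8/3bc + 71/24c^2 + 3/2c
  leading term ac^2: subtract (-3/8c^2)·g_1 from -3/8ac^2 - 4bc^2 - 5/8c^3 - 1/8a^2 + 1/2ab + 3/4ac - 8/3bc + 71/24c^2 + 3/2c → -4bc^2 + 1/2c^3 - 1/8a^2 + 1/2ab + 3/4ac - 8/3bc + 89/24c^2 + 3/2c
  leading term bc^2: subtract (1/4)·g_3 from -4bc^2 + 1/2c^3 - 1/8a^2 + 1/2ab + 3/4ac - 8/3bc + 89/24c^2 + 3/2c → -1/8a^2 + 1/2ab + 3/4ac + 3/2bc + 27/8c^2 + b + 3c + 1/2
  leading term a^2: subtract (-1/8a)·g_1 from -1/8a^2 + 1/2ab + 3/4ac + 3/2bc + 27/8c^2 + b + 3c + 1/2 → 1/2ab + 9/8ac + 3/2bc + 27/8c^2 + 1/4a + b + 3c + 1/2
  leading term ab: subtract (1/2b)·g_1 from 1/2ab + 9/8ac + 3/2bc + 27/8c^2 + 1/4a + b + 3c + 1/2 → 9/8ac + 27/8c^2 + 1/4a + 3c + 1/2
  leading term ac: subtract (9/8c)·g_1 from 9/8ac + 27/8c^2 + 1/4a + 3c + 1/2 → 1/4a + 3/4c + 1/2
  leading term a: subtract (1/4)·g_1 from 1/4a + 3/4c + 1/2 → 0
The remainder is 0, so this S-polynomial contributes no new basis element.

S(g_2, g_3) = 1/8a^2c^3 - 7/3abc^3 + 2/3ac^4 - 25/24a^2bc + 1/12a^2c^2 - 1/4a^2b - 3/8a^2c - 4/3ac^2 + 2c^3 - 1/8a^2 - 2/3c^2; remainder on division = 0.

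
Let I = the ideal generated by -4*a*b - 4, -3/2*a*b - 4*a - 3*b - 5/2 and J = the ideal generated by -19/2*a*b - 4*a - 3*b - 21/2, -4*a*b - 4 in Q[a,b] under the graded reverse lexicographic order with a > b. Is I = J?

For a fixed monomial order, each ideal has a unique reduced Gröbner basis; comparing bases decides equality.
Buchberger on the first generating set:
f_1 = -4*a*b - 4, LT = a*b.
f_2 = -3/2*a*b - 4*a - 3*b - 5/2, LT = a*b.

S(f_1,f_2): lcm = a*b. S = -8/3*a - 2*b - 2/3.
  leading term a: no divisor's leading term divides it; move -8/3*a to the remainder.
  leading term b: no divisor's leading term divides it; move -2*b to the remainder.
  leading term 1: no divisor's leading term divides it; move -2/3 to the remainder.
  remainder -8/3*a - 2*b - 2/3 ≠ 0; add g_3 = -8/3*a - 2*b - 2/3 to the basis.

S(f_1,g_3): lcm = a*b. S = -3/4*b**2 - 1/4*b + 1.
  leading term b**2: no divisor's leading term divides it; move -3/4*b**2 to the remainder.
  leading term b: no divisor's leading term divides it; move -1/4*b to the remainder.
  leading term 1: no divisor's leading term divides it; move 1 to the remainder.
  remainder -3/4*b**2 - 1/4*b + 1 ≠ 0; add g_4 = -3/4*b**2 - 1/4*b + 1 to the basis.

The other S-polynomials (S(f_2,g_3), S(f_1,g_4), S(f_2,g_4), S(g_3,g_4)) all reduce to 0 modulo the current basis, so we have a Gröbner basis.
Inter-reduce: drop elements whose leading term is divisible by another's, tail-reduce, and make monic.
Reduced Gröbner basis: {b**2 + 1/3*b - 4/3, a + 3/4*b + 1/4}.

Buchberger on the second generating set:
h_1 = -19/2*a*b - 4*a - 3*b - 21/2, LT = a*b.
h_2 = -4*a*b - 4, LT = a*b.

S(h_1,h_2): lcm = a*b. S = 8/19*a + 6/19*b + 2/19.
  leading term a: no divisor's leading term divides it; move 8/19*a to the remainder.
  leading term b: no divisor's leading term divides it; move 6/19*b to the remainder.
  leading term 1: no divisor's leading term divides it; move 2/19 to the remainder.
  remainder 8/19*a + 6/19*b + 2/19 ≠ 0; add k_3 = 8/19*a + 6/19*b + 2/19 to the basis.

S(h_1,k_3): lcm = a*b. S = -3/4*b**2 + 8/19*a + 5/76*b + 21/19.
  leading term b**2: no divisor's leading term divides it; move -3/4*b**2 to the remainder.
  leading term a: subtract (1)·k_3 from 8/19*a + 5/76*b + 21/19 → -1/4*b + 1
  leading term b: no divisor's leading term divides it; move -1/4*b to the remainder.
  leading term 1: no divisor's leading term divides it; move 1 to the remainder.
  remainder -3/4*b**2 - 1/4*b + 1 ≠ 0; add k_4 = -3/4*b**2 - 1/4*b + 1 to the basis.

The other S-polynomials (S(h_2,k_3), S(h_1,k_4), S(h_2,k_4), S(k_3,k_4)) all reduce to 0 modulo the current basis, so we have a Gröbner basis.
Inter-reduce: drop elements whose leading term is divisible by another's, tail-reduce, and make monic.
Reduced Gröbner basis: {b**2 + 1/3*b - 4/3, a + 3/4*b + 1/4}.

Same reduced basis, so the two generating sets span the same ideal.

Yes, the ideals are equal.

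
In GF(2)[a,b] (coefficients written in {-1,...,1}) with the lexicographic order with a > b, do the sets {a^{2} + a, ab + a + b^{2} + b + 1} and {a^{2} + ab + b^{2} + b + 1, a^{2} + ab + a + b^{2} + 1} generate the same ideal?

Since reduced Gröbner bases are canonical representatives of ideals under a given ordering, it suffices to compute and compare them.
Buchberger on the first generating set:
f_1 = a^{2} + a, LT = a^{2}.
f_2 = ab + a + b^{2} + b + 1, LT = ab.

S(f_1,f_2): lcm = a^{2}b. S = a^{2} + ab^{2} + a.
  leading term a^{2}: subtract (1)·f_1 from a^{2} + ab^{2} + a → ab^{2}
  leading term ab^{2}: subtract (b)·f_2 from ab^{2} → ab + b^{3} + b^{2} + b
  leading term ab: subtract (1)·f_2 from ab + b^{3} + b^{2} + b → a + b^{3} + 1
  leading term a: no divisor's leading term divides it; move a to the remainder.
  leading term b^{3}: no divisor's leading term divides it; move b^{3} to the remainder.
  leading term 1: no divisor's leading term divides it; move 1 to the remainder.
  remainder a + b^{3} + 1 ≠ 0; add g_3 = a + b^{3} + 1 to the basis.

S(f_1,g_3): lcm = a^{2}. S = ab^{3}.
  leading term ab^{3}: subtract (b^{2})·f_2 from ab^{3} → ab^{2} + b^{4} + b^{3} + b^{2}
  leading term ab^{2}: subtract (b)·f_2 from ab^{2} + b^{4} + b^{3} + b^{2} → ab + b^{4} + b
  leading term ab: subtract (1)·f_2 from ab + b^{4} + b → a + b^{4} + b^{2} + 1
  leading term a: subtract (1)·g_3 from a + b^{4} + b^{2} + 1 → b^{4} + b^{3} + b^{2}
  leading term b^{4}: no divisor's leading term divides it; move b^{4} to the remainder.
  leading term b^{3}: no divisor's leading term divides it; move b^{3} to the remainder.
  leading term b^{2}: no divisor's leading term divides it; move b^{2} to the remainder.
  remainder b^{4} + b^{3} + b^{2} ≠ 0; add g_4 = b^{4} + b^{3} + b^{2} to the basis.

S(f_2,g_3): lcm = ab. S = a + b^{4} + b^{2} + 1.
  leading term a: subtract (1)·g_3 from a + b^{4} + b^{2} + 1 → b^{4} + b^{3} + b^{2}
  leading term b^{4}: subtract (1)·g_4 from b^{4} + b^{3} + b^{2} → 0
  remainder 0.

S(f_1,g_4): leading monomials are coprime, so the S-polynomial reduces to 0 (Buchberger's first criterion).
S(f_2,g_4): lcm = ab^{4}. S = ab^{2} + b^{5} + b^{4} + b^{3}.
  leading term ab^{2}: subtract (b)·f_2 from ab^{2} + b^{5} + b^{4} + b^{3} → ab + b^{5} + b^{4} + b^{2} + b
  leading term ab: subtract (1)·f_2 from ab + b^{5} + b^{4} + b^{2} + b → a + b^{5} + b^{4} + 1
  leading term a: subtract (1)·g_3 from a + b^{5} + b^{4} + 1 → b^{5} + b^{4} + b^{3}
  leading term b^{5}: subtract (b)·g_4 from b^{5} + b^{4} + b^{3} → 0
  remainder 0.

S(g_3,g_4): leading monomials are coprime, so the S-polynomial reduces to 0 (Buchberger's first criterion).
Every S-polynomial of the final basis reduces to 0, so we have a Gröbner basis.
Inter-reduce: drop elements whose leading term is divisible by another's, tail-reduce, and make monic.
Reduced Gröbner basis: {a + b^{3} + 1, b^{4} + b^{3} + b^{2}}.

Buchberger on the second generating set:
h_1 = a^{2} + ab + b^{2} + b + 1, LT = a^{2}.
h_2 = a^{2} + ab + a + b^{2} + 1, LT = a^{2}.

S(h_1,h_2): lcm = a^{2}. S = a + b.
  leading term a: no divisor's leading term divides it; move a to the remainder.
  leading term b: no divisor's leading term divides it; move b to the remainder.
  remainder a + b ≠ 0; add k_3 = a + b to the basis.

S(h_1,k_3): lcm = a^{2}. S = b^{2} + b + 1.
  leading term b^{2}: no divisor's leading term divides it; move b^{2} to the remainder.
  leading term b: no divisor's leading term divides it; move b to the remainder.
  leading term 1: no divisor's leading term divides it; move 1 to the remainder.
  remainder b^{2} + b + 1 ≠ 0; add k_4 = b^{2} + b + 1 to the basis.

S(h_2,k_3): lcm = a^{2}. S = a + b^{2} + 1.
  leading term a: subtract (1)·k_3 from a + b^{2} + 1 → b^{2} + b + 1
  leading term b^{2}: subtract (1)·k_4 from b^{2} + b + 1 → 0
  remainder 0.

S(h_1,k_4): leading monomials are coprime, so the S-polynomial reduces to 0 (Buchberger's first criterion).
S(h_2,k_4): leading monomials are coprime, so the S-polynomial reduces to 0 (Buchberger's first criterion).
S(k_3,k_4): leading monomials are coprime, so the S-polynomial reduces to 0 (Buchberger's first criterion).
Every S-polynomial of the final basis reduces to 0, so we have a Gröbner basis.
Inter-reduce: drop elements whose leading term is divisible by another's, tail-reduce, and make monic.
Reduced Gröbner basis: {a + b, b^{2} + b + 1}.

Since the reduced bases disagree, the two ideals are not the same.

No, the ideals differ.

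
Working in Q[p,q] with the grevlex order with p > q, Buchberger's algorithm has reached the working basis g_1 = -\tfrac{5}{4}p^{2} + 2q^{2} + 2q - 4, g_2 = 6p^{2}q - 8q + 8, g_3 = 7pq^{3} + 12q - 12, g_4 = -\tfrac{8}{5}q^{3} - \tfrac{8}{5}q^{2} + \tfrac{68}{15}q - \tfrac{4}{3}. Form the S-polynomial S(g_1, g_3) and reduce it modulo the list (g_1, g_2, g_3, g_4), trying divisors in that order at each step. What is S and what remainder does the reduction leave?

lcm(LM(g_1), LM(g_3)) = p^{2}q^{3}.
S = (lcm/LT(g_1))·g_1 − (lcm/LT(g_3))·g_3 = -\tfrac{8}{5}q^{5} - \tfrac{8}{5}q^{4} + \tfrac{16}{5}q^{3} - \tfrac{12}{7}pq + \tfrac{12}{7}p.
Reduce S modulo (g_1, g_2, g_3, g_4) in that order:
  leading term q^{5}: subtract (q^{2})·g_4 from -\tfrac{8}{5}q^{5} - \tfrac{8}{5}q^{4} + \tfrac{16}{5}q^{3} - \tfrac{12}{7}pq + \tfrac{12}{7}p → -\tfrac{4}{3}q^{3} - \tfrac{12}{7}pq + \tfrac{4}{3}q^{2} + \tfrac{12}{7}p
  leading term q^{3}: subtract (\tfrac{5}{6})·g_4 from -\tfrac{4}{3}q^{3} - \tfrac{12}{7}pq + \tfrac{4}{3}q^{2} + \tfrac{12}{7}p → -\tfrac{12}{7}pq + \tfrac{8}{3}q^{2} + \tfrac{12}{7}p - \tfrac{34}{9}q + \tfrac{10}{9}
  leading term pq: no divisor's leading term divides it; move -\tfrac{12}{7}pq to the remainder.
  leading term q^{2}: no divisor's leading term divides it; move \tfrac{8}{3}q^{2} to the remainder.
  leading term p: no divisor's leading term divides it; move \tfrac{12}{7}p to the remainder.
  leading term q: no divisor's leading term divides it; move -\tfrac{34}{9}q to the remainder.
  leading term 1: no divisor's leading term divides it; move \tfrac{10}{9} to the remainder.
The remainder -\tfrac{12}{7}pq + \tfrac{8}{3}q^{2} + \tfrac{12}{7}p - \tfrac{34}{9}q + \tfrac{10}{9} is nonzero, so it would be added as the next basis element.

S(g_1, g_3) = -\tfrac{8}{5}q^{5} - \tfrac{8}{5}q^{4} + \tfrac{16}{5}q^{3} - \tfrac{12}{7}pq + \tfrac{12}{7}p; remainder on division = -\tfrac{12}{7}pq + \tfrac{8}{3}q^{2} + \tfrac{12}{7}p - \tfrac{34}{9}q + \tfrac{10}{9}.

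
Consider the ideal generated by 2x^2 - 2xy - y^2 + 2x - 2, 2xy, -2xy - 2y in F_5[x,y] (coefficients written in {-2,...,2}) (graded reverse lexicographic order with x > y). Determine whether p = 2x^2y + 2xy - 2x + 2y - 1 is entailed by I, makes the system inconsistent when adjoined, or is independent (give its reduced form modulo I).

2x^2y + 2xy - 2x + 2y - 1 is independent of I; its normal form modulo I is -2x - 1.

First compute the reduced Gröbner basis of I by Buchberger's algorithm.
f_1 = 2x^2 - 2xy - y^2 + 2x - 2, LT = x^2.
f_2 = 2xy, LT = xy.
f_3 = -2xy - 2y, LT = xy.

S(f_1,f_2): lcm = x^2y. S = -xy^2 + 2y^3 + xy - y.
  leading term xy^2: subtract (2y)·f_2 from -xy^2 + 2y^3 + xy - y → 2y^3 + xy - y
  leading term y^3: no divisor's leading term divides it; move 2y^3 to the remainder.
  leading term xy: subtract (-2)·f_2 from xy - y → -y
  leading term y: no divisor's leading term divides it; move -y to the remainder.
  remainder 2y^3 - y ≠ 0; add h_4 = 2y^3 - y to the basis.

S(f_2,f_3): lcm = xy. S = -y.
  leading term y: no divisor's leading term divides it; move -y to the remainder.
  remainder -y ≠ 0; add h_5 = -y to the basis.

The other S-polynomials (S(f_1,f_3), S(f_1,h_4), S(f_2,h_4), S(f_3,h_4), S(f_1,h_5), S(f_2,h_5), S(f_3,h_5), S(h_4,h_5)) all reduce to 0 modulo the current basis, so we have a Gröbner basis.
Inter-reduce: drop elements whose leading term is divisible by another's, tail-reduce, and make monic.
Reduced Gröbner basis: {x^2 + x - 1, y}.
Label its elements g_1 = x^2 + x - 1, g_2 = y.

Reduce p = 2x^2y + 2xy - 2x + 2y - 1 modulo G:
  leading term x^2y: subtract (2y)·g_1 from 2x^2y + 2xy - 2x + 2y - 1 → -2x - y - 1
  leading term x: no divisor's leading term divides it; move -2x to the remainder.
  leading term y: subtract (-1)·g_2 from -y - 1 → -1
  leading term 1: no divisor's leading term divides it; move -1 to the remainder.
  normal form = -2x - 1.
The normal form is nonzero, so p ∉ I. Since p minus its normal form lies in I, I + (p) = I + (r) where r = -2x - 1; decide whether this ideal is the whole ring.
Run Buchberger on G together with r (pairs among the g_i already reduce to 0 since G is a Gröbner basis):
g_1 = x^2 + x - 1, LT = x^2.
g_2 = y, LT = y.
r = -2x - 1, LT = x.

The S-polynomials (S(g_1,g_2), S(g_1,r), S(g_2,r)) all reduce to 0 modulo the current basis, so we have a Gröbner basis.
Inter-reduce: drop elements whose leading term is divisible by another's, tail-reduce, and make monic.
Reduced Gröbner basis: {x - 2, y}.
The reduced Gröbner basis of I + (p) is {x - 2, y} ≠ {1}, a proper ideal, so the enlarged system stays consistent: p is independent of I, with normal form -2x - 1.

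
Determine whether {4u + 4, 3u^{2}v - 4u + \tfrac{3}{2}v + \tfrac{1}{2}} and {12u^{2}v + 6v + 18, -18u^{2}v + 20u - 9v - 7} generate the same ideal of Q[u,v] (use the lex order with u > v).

Yes, the ideals are equal.

For a fixed monomial order, each ideal has a unique reduced Gröbner basis; comparing bases decides equality.
Buchberger on the first generating set:
f_1 = 4u + 4, LT = u.
f_2 = 3u^{2}v - 4u + \tfrac{3}{2}v + \tfrac{1}{2}, LT = u^{2}v.

S(f_1,f_2): lcm = u^{2}v. S = uv + \tfrac{4}{3}u - \tfrac{1}{2}v - \tfrac{1}{6}.
  leading term uv: subtract (\tfrac{1}{4}v)·f_1 from uv + \tfrac{4}{3}u - \tfrac{1}{2}v - \tfrac{1}{6} → \tfrac{4}{3}u - \tfrac{3}{2}v - \tfrac{1}{6}
  leading term u: subtract (\tfrac{1}{3})·f_1 from \tfrac{4}{3}u - \tfrac{3}{2}v - \tfrac{1}{6} → -\tfrac{3}{2}v - \tfrac{3}{2}
  leading term v: no divisor's leading term divides it; move -\tfrac{3}{2}v to the remainder.
  leading term 1: no divisor's leading term divides it; move -\tfrac{3}{2} to the remainder.
  remainder -\tfrac{3}{2}v - \tfrac{3}{2} ≠ 0; add g_3 = -\tfrac{3}{2}v - \tfrac{3}{2} to the basis.

S(f_1,g_3): leading monomials are coprime, so the S-polynomial reduces to 0 (Buchberger's first criterion).
S(f_2,g_3): lcm = u^{2}v. S = -u^{2} - \tfrac{4}{3}u + \tfrac{1}{2}v + \tfrac{1}{6}.
  leading term u^{2}: subtract (-\tfrac{1}{4}u)·f_1 from -u^{2} - \tfrac{4}{3}u + \tfrac{1}{2}v + \tfrac{1}{6} → -\tfrac{1}{3}u + \tfrac{1}{2}v + \tfrac{1}{6}
  leading term u: subtract (-\tfrac{1}{12})·f_1 from -\tfrac{1}{3}u + \tfrac{1}{2}v + \tfrac{1}{6} → \tfrac{1}{2}v + \tfrac{1}{2}
  leading term v: subtract (-\tfrac{1}{3})·g_3 from \tfrac{1}{2}v + \tfrac{1}{2} → 0
  remainder 0.

Every S-polynomial of the final basis reduces to 0, so we have a Gröbner basis.
Inter-reduce: drop elements whose leading term is divisible by another's, tail-reduce, and make monic.
Reduced Gröbner basis: {u + 1, v + 1}.

Buchberger on the second generating set:
h_1 = 12u^{2}v + 6v + 18, LT = u^{2}v.
h_2 = -18u^{2}v + 20u - 9v - 7, LT = u^{2}v.

S(h_1,h_2): lcm = u^{2}v. S = \tfrac{10}{9}u + \tfrac{10}{9}.
  leading term u: no divisor's leading term divides it; move \tfrac{10}{9}u to the remainder.
  leading term 1: no divisor's leading term divides it; move \tfrac{10}{9} to the remainder.
  remainder \tfrac{10}{9}u + \tfrac{10}{9} ≠ 0; add k_3 = \tfrac{10}{9}u + \tfrac{10}{9} to the basis.

S(h_1,k_3): lcm = u^{2}v. S = -uv + \tfrac{1}{2}v + \tfrac{3}{2}.
  leading term uv: subtract (-\tfrac{9}{10}v)·k_3 from -uv + \tfrac{1}{2}v + \tfrac{3}{2} → \tfrac{3}{2}v + \tfrac{3}{2}
  leading term v: no divisor's leading term divides it; move \tfrac{3}{2}v to the remainder.
  leading term 1: no divisor's leading term divides it; move \tfrac{3}{2} to the remainder.
  remainder \tfrac{3}{2}v + \tfrac{3}{2} ≠ 0; add k_4 = \tfrac{3}{2}v + \tfrac{3}{2} to the basis.

S(h_2,k_3): lcm = u^{2}v. S = -uv - \tfrac{10}{9}u + \tfrac{1}{2}v + \tfrac{7}{18}.
  leading term uv: subtract (-\tfrac{9}{10}v)·k_3 from -uv - \tfrac{10}{9}u + \tfrac{1}{2}v + \tfrac{7}{18} → -\tfrac{10}{9}u + \tfrac{3}{2}v + \tfrac{7}{18}
  leading term u: subtract (-1)·k_3 from -\tfrac{10}{9}u + \tfrac{3}{2}v + \tfrac{7}{18} → \tfrac{3}{2}v + \tfrac{3}{2}
  leading term v: subtract (1)·k_4 from \tfrac{3}{2}v + \tfrac{3}{2} → 0
  remainder 0.

S(h_1,k_4): lcm = u^{2}v. S = -u^{2} + \tfrac{1}{2}v + \tfrac{3}{2}.
  leading term u^{2}: subtract (-\tfrac{9}{10}u)·k_3 from -u^{2} + \tfrac{1}{2}v + \tfrac{3}{2} → u + \tfrac{1}{2}v + \tfrac{3}{2}
  leading term u: subtract (\tfrac{9}{10})·k_3 from u + \tfrac{1}{2}v + \tfrac{3}{2} → \tfrac{1}{2}v + \tfrac{1}{2}
  leading term v: subtract (\tfrac{1}{3})·k_4 from \tfrac{1}{2}v + \tfrac{1}{2} → 0
  remainder 0.

S(h_2,k_4): lcm = u^{2}v. S = -u^{2} - \tfrac{10}{9}u + \tfrac{1}{2}v + \tfrac{7}{18}.
  leading term u^{2}: subtract (-\tfrac{9}{10}u)·k_3 from -u^{2} - \tfrac{10}{9}u + \tfrac{1}{2}v + \tfrac{7}{18} → -\tfrac{1}{9}u + \tfrac{1}{2}v + \tfrac{7}{18}
  leading term u: subtract (-\tfrac{1}{10})·k_3 from -\tfrac{1}{9}u + \tfrac{1}{2}v + \tfrac{7}{18} → \tfrac{1}{2}v + \tfrac{1}{2}
  leading term v: subtract (\tfrac{1}{3})·k_4 from \tfrac{1}{2}v + \tfrac{1}{2} → 0
  remainder 0.

S(k_3,k_4): leading monomials are coprime, so the S-polynomial reduces to 0 (Buchberger's first criterion).
Every S-polynomial of the final basis reduces to 0, so we have a Gröbner basis.
Inter-reduce: drop elements whose leading term is divisible by another's, tail-reduce, and make monic.
Reduced Gröbner basis: {u + 1, v + 1}.

These coincide, so the ideals are equal.
The same test decides containment: I ⊆ J iff every generator of I reduces to 0 modulo a Gröbner basis of J.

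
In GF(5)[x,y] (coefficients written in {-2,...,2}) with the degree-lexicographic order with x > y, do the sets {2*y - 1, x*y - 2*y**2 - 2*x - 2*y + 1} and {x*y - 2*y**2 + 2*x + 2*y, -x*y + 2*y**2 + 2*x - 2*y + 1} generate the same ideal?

No, the ideals differ.

Equality of ideals is decidable: compute both reduced Gröbner bases (unique for the ordering) and check whether they agree.
Buchberger on the first generating set:
f_1 = 2*y - 1, LT = y.
f_2 = x*y - 2*y**2 - 2*x - 2*y + 1, LT = x*y.

S(f_1,f_2): lcm = x*y. S = 2*y**2 - x + 2*y - 1.
  leading term y**2: subtract (y)·f_1 from 2*y**2 - x + 2*y - 1 → -x - 2*y - 1
  leading term x: no divisor's leading term divides it; move -x to the remainder.
  leading term y: subtract (-1)·f_1 from -2*y - 1 → -2
  leading term 1: no divisor's leading term divides it; move -2 to the remainder.
  remainder -x - 2 ≠ 0; add g_3 = -x - 2 to the basis.

The other S-polynomials (S(f_1,g_3), S(f_2,g_3)) all reduce to 0 modulo the current basis, so we have a Gröbner basis.
Inter-reduce: drop elements whose leading term is divisible by another's, tail-reduce, and make monic.
Reduced Gröbner basis: {x + 2, y + 2}.

Buchberger on the second generating set:
h_1 = x*y - 2*y**2 + 2*x + 2*y, LT = x*y.
h_2 = -x*y + 2*y**2 + 2*x - 2*y + 1, LT = x*y.

S(h_1,h_2): lcm = x*y. S = -x + 1.
  leading term x: no divisor's leading term divides it; move -x to the remainder.
  leading term 1: no divisor's leading term divides it; move 1 to the remainder.
  remainder -x + 1 ≠ 0; add k_3 = -x + 1 to the basis.

S(h_1,k_3): lcm = x*y. S = -2*y**2 + 2*x - 2*y.
  leading term y**2: no divisor's leading term divides it; move -2*y**2 to the remainder.
  leading term x: subtract (-2)·k_3 from 2*x - 2*y → -2*y + 2
  leading term y: no divisor's leading term divides it; move -2*y to the remainder.
  leading term 1: no divisor's leading term divides it; move 2 to the remainder.
  remainder -2*y**2 - 2*y + 2 ≠ 0; add k_4 = -2*y**2 - 2*y + 2 to the basis.

The other S-polynomials (S(h_2,k_3), S(h_1,k_4), S(h_2,k_4), S(k_3,k_4)) all reduce to 0 modulo the current basis, so we have a Gröbner basis.
Inter-reduce: drop elements whose leading term is divisible by another's, tail-reduce, and make monic.
Reduced Gröbner basis: {y**2 + y - 1, x - 1}.

These differ, so the ideals are not equal.
The same test decides containment: I ⊆ J iff every generator of I reduces to 0 modulo a Gröbner basis of J.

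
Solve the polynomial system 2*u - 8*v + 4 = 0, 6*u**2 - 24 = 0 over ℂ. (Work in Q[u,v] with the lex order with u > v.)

Compute a lex Gröbner basis by Buchberger's algorithm.
f_1 = 2*u - 8*v + 4, LT = u.
f_2 = 6*u**2 - 24, LT = u**2.

S(f_1,f_2): lcm = u**2. S = -4*u*v + 2*u + 4.
  reduce S modulo (f_1, f_2):
  remainder -16*v**2 + 16*v ≠ 0; add h_3 = -16*v**2 + 16*v to the basis.

The other S-polynomials (S(f_1,h_3), S(f_2,h_3)) all reduce to 0 modulo the current basis, so we have a Gröbner basis.
Inter-reduce: drop elements whose leading term is divisible by another's, tail-reduce, and make monic.
Reduced Gröbner basis: {u - 4*v + 2, v**2 - v}.

A lex Gröbner basis eliminates variables successively. Here v**2 - v depends only on v, with roots {0, 1}; lifting each root through the earlier basis elements recovers the full solutions.
  v = 0: the earlier basis element becomes u + 2 = 0, giving u = -2 — point (-2, 0).
  v = 1: the earlier basis element becomes u - 2 = 0, giving u = 2 — point (2, 1).

{(-2, 0), (2, 1)}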